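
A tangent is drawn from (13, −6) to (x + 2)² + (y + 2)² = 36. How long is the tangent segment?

√205

The centre is (−2, −2) and r = 6. The square of the distance from P to the centre is 225 + 16 = 241.
By the tangent–radius right angle, tangent length = √(|PO|² − r²) = √205.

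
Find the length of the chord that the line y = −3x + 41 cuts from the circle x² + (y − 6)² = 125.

From the line, y = −3x + 41. Substituting:
10x² − 210x + 1100 = 0  ⟹  x² − 21x + 110 = 0
x = 11 or x = 10, giving (11, 8) and (10, 11).
|(11, 8) − (10, 11)| = √((1)² + (−3)²) = √10.

√10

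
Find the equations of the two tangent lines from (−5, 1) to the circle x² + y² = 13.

A line y − (1) = m(x − (−5)) is tangent when its distance from (0, 0) is √13:
[m·(5) − (−1)]² = 13(m² + 1)
6m² + 5m − 6 = 0, so m = −3/2 or m = 2/3.
Through (−5, 1) these give 3x + 2y = −13 and 2x − 3y = −13.

3x + 2y = −13 and 2x − 3y = −13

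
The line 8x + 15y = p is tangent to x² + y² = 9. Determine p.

p = −51 or p = 51

Tangency holds when the distance from the centre (0, 0) to the line equals the radius 3:
|8·0 + 15·0 − p| / √289 = 3
|p| = 3·17, so p = 51 or p = −51.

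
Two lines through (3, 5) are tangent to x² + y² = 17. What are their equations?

Write the tangent as mx − y + (5 − m·(3)) = 0 and set its distance from the centre to √17:
[m·(−3) − (−5)]² = 17(m² + 1)
4m² + 15m − 4 = 0, so m = −4 or m = 1/4.
Through (3, 5) these give 4x + y = 17 and x − 4y = −17.

4x + y = 17 and x − 4y = −17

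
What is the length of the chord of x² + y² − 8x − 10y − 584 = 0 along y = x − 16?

From the line, y = x − 16. Substituting:
2x² − 50x − 168 = 0  ⟹  x² − 25x − 84 = 0
x = 28 or x = −3, giving (28, 12) and (−3, −19).
|(28, 12) − (−3, −19)| = √((31)² + (31)²) = 31√2.

31√2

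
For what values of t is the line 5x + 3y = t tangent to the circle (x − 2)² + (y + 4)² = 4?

Tangency holds when the distance from the centre (2, −4) to the line equals the radius 2:
|5·2 + 3·(−4) − t| / √34 = 2
|t − (−2)| = 2√34.

t = −2 ± 2√34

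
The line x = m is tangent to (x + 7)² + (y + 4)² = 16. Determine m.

m = −11 or m = −3

The line touches the circle iff its distance from (−7, −4) is 4:
|1·(−7) + 0·(−4) − m| / √1 = 4
|m − (−7)| = 4, so m = −3 or m = −11.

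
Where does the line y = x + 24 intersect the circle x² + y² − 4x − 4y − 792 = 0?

Express y = x + 24 and substitute into the circle:
2x² + 40x − 312 = 0  ⟹  x² + 20x − 156 = 0
x = 6 or x = −26, giving (6, 30) and (−26, −2).

(−26, −2) and (6, 30)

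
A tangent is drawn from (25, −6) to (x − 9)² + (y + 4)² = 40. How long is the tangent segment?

Centre (9, −4), r² = 40. |PO|² = (16)² + (−2)² = 260.
Power of the point: PT² = |PO|² − r² = 220, so PT = 2√55.

2√55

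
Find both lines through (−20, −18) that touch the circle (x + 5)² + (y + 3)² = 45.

Write the tangent as mx − y + (−18 − m·(−20)) = 0 and set its distance from the centre to 3√5:
(15m − (15))² = 45(m² + 1)
2m² − 5m + 2 = 0, so m = 1/2 or m = 2.
With m = 1/2: x − 2y = 16. With m = 2: 2x − y = −22.

x − 2y = 16 and 2x − y = −22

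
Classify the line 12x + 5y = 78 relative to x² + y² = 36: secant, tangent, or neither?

tangent

Substituting the line into the circle gives 169x² − 1872x + 5184 = 0.
Δ = 3504384 − 3504384 = 0.
A repeated root: the line is tangent.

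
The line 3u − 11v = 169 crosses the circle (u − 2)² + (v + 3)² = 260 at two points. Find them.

From the line, v = (−169 + 3u)/11. Substituting:
130u² − 1300u − 12480 = 0  ⟹  u² − 10u − 96 = 0
u = 16 or u = −6, giving (16, −11) and (−6, −17).

(−6, −17) and (16, −11)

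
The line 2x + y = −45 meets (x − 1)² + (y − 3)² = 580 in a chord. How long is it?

Express y = −2x − 45 and substitute into the circle:
5x² + 190x + 1725 = 0  ⟹  x² + 38x + 345 = 0
x = −15 or x = −23, giving (−15, −15) and (−23, 1).
|(−15, −15) − (−23, 1)| = √((8)² + (−16)²) = 8√5.

8√5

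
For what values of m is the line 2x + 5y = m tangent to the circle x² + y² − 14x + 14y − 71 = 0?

Tangency holds when the distance from the centre (7, −7) to the line equals the radius 13:
|2·7 + 5·(−7) − m| / √29 = 13
|m − (−21)| = 13√29.

m = −21 ± 13√29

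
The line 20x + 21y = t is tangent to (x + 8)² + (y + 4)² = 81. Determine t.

The line touches the circle iff its distance from (−8, −4) is 9:
|20·(−8) + 21·(−4) − t| / √841 = 9
|t − (−244)| = 9·29, so t = 17 or t = −505.

t = −505 or t = 17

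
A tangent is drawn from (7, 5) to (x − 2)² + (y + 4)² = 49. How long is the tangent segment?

With centre O = (2, −4), |OP|² = 106 and r² = 49.
The tangent meets the radius at right angles, so tangent² = |PO|² − r² = 106 − 49 = 57.

√57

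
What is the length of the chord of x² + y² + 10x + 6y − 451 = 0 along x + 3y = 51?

The distance from (−5, −3) to the line is 65/√10, and r² = 485.
Half the chord is √(r² − d²) = √(125/2), so the full chord is 5√10.

5√10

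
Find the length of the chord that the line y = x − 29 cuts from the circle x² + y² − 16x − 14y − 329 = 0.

Centre (8, 7), r² = 442. Perpendicular distance d from centre to line = |−28| / √2 = 28/√2.
Half the chord is √(r² − d²) = √(50), so the full chord is 10√2.

10√2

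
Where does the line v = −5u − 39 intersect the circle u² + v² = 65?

Express v = −5u − 39 and substitute into the circle:
26u² + 390u + 1456 = 0  ⟹  u² + 15u + 56 = 0
u = −7 or u = −8, giving (−7, −4) and (−8, 1).

(−8, 1) and (−7, −4)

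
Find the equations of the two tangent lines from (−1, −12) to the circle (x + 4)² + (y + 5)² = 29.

5x − 2y = 19 and 2x + 5y = −62

Let a tangent through (−1, −12) have slope m. Its distance from (−4, −5) must equal √29:
[m·(−3) − (7)]² = 29(m² + 1)
10m² − 21m − 10 = 0, so m = 5/2 or m = −2/5.
With m = 5/2: 5x − 2y = 19. With m = −2/5: 2x + 5y = −62.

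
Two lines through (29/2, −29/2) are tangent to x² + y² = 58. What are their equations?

Write the tangent as mx − y + (−29/2 − m·(29/2)) = 0 and set its distance from the centre to √58:
[m·(−29/2) − (29/2)]² = 58(m² + 1)
21m² + 58m + 21 = 0, so m = −7/3 or m = −3/7.
With m = −7/3: 7x + 3y = 58. With m = −3/7: 3x + 7y = −58.

7x + 3y = 58 and 3x + 7y = −58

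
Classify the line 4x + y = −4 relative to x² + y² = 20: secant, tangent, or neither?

secant

Substituting the line into the circle gives 17x² + 32x − 4 = 0.
Discriminant = (32)² − 4·17·(−4) = 1296 > 0.
Two real roots: the line is a secant.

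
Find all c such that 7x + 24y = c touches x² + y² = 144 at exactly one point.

For a tangent, require d(centre, line) = r = 12.
|7·0 + 24·0 − c| / √625 = 12
|c| = 12·25, so c = 300 or c = −300.

c = −300 or c = 300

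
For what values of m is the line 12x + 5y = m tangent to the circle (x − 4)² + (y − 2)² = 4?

m = 32 or m = 84

The line touches the circle iff its distance from (4, 2) is 2:
|12·4 + 5·2 − m| / √169 = 2
|m − (58)| = 2·13, so m = 84 or m = 32.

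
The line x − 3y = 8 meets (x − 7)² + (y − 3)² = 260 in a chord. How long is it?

Centre (7, 3), r² = 260. Perpendicular distance d from centre to line = |−10| / √10 = 10/√10.
Chord = 2√(r² − d²) = 2·√(250) = 10√10.

10√10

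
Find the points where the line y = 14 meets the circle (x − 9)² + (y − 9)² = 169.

(−3, 14) and (21, 14)

From the line, y = 14. Substituting:
x² − 18x − 63 = 0
x = 21 or x = −3, giving (21, 14) and (−3, 14).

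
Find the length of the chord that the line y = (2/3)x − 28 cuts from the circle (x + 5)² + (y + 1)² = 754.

Express y = (−84 + 2x)/3 and substitute into the circle:
13x² − 234x = 0  ⟹  x² − 18x = 0
x = 18 or x = 0, giving (18, −16) and (0, −28).
Chord length = distance between (18, −16) and (0, −28) = √468 = 6√13.

6√13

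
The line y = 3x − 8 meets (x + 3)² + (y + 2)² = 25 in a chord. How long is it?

√10

The distance from (−3, −2) to the line is 15/√10, and r² = 25.
Chord = 2√(r² − d²) = 2·√(5/2) = √10.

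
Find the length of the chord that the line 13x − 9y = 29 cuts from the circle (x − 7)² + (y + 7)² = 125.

5√10

From the line, y = (−29 + 13x)/9. Substituting:
250x² − 250x − 5000 = 0  ⟹  x² − x − 20 = 0
x = 5 or x = −4, giving (5, 4) and (−4, −9).
Chord length = distance between (5, 4) and (−4, −9) = √250 = 5√10.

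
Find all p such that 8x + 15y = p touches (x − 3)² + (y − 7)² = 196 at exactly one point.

p = −109 or p = 367

For a tangent, require d(centre, line) = r = 14.
|8·3 + 15·7 − p| / √289 = 14
|p − (129)| = 14·17, so p = 367 or p = −109.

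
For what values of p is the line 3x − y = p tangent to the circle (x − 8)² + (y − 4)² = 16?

For a tangent, require d(centre, line) = r = 4.
|3·8 − 1·4 − p| / √10 = 4
|p − (20)| = 4√10.

p = 20 ± 4√10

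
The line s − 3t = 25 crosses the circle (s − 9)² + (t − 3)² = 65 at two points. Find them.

(10, −5) and (13, −4)

Express t = (−25 + s)/3 and substitute into the circle:
10s² − 230s + 1300 = 0  ⟹  s² − 23s + 130 = 0
s = 13 or s = 10, giving (13, −4) and (10, −5).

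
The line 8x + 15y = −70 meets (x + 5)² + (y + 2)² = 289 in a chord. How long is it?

From the line, y = (−70 − 8x)/15. Substituting:
289x² + 2890x − 57800 = 0  ⟹  x² + 10x − 200 = 0
x = 10 or x = −20, giving (10, −10) and (−20, 6).
|(10, −10) − (−20, 6)| = √((30)² + (−16)²) = 34.

34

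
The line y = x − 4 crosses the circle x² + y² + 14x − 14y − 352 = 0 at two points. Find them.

Express y = x − 4 and substitute into the circle:
2x² − 8x − 280 = 0  ⟹  x² − 4x − 140 = 0
x = 14 or x = −10, giving (14, 10) and (−10, −14).

(−10, −14) and (14, 10)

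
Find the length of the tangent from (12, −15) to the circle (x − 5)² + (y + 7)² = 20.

Centre (5, −7), r² = 20. |PO|² = (7)² + (−8)² = 113.
The tangent meets the radius at right angles, so tangent² = |PO|² − r² = 113 − 20 = 93.

√93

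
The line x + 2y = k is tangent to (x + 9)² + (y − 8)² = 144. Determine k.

k = 7 ± 12√5

The line touches the circle iff its distance from (−9, 8) is 12:
|1·(−9) + 2·8 − k| / √5 = 12
|k − (7)| = 12√5.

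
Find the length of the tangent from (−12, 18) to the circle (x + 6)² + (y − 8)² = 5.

√131

The centre is (−6, 8) and r = √5. The square of the distance from P to the centre is 36 + 100 = 136.
By the tangent–radius right angle, tangent length = √(|PO|² − r²) = √131.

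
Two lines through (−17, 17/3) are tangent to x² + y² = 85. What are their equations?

A line y − (17/3) = m(x − (−17)) is tangent when its distance from (0, 0) is √85:
(17m − (−17/3))² = 85(m² + 1)
54m² + 51m − 14 = 0, so m = −7/6 or m = 2/9.
With m = −7/6: 7x + 6y = −85. With m = 2/9: 2x − 9y = −85.

7x + 6y = −85 and 2x − 9y = −85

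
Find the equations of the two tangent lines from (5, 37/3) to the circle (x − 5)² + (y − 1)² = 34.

Write the tangent as mx − y + (37/3 − m·(5)) = 0 and set its distance from the centre to √34:
(0m − (−34/3))² = 34(m² + 1)
9m² − 25 = 0, so m = −5/3 or m = 5/3.
With m = −5/3: 5x + 3y = 62. With m = 5/3: 5x − 3y = −12.

5x + 3y = 62 and 5x − 3y = −12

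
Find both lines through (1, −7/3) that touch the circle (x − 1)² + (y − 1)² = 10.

x + 3y = −6 and x − 3y = 8

Let a tangent through (1, −7/3) have slope m. Its distance from (1, 1) must equal √10:
(0m − (10/3))² = 10(m² + 1)
9m² − 1 = 0, so m = −1/3 or m = 1/3.
Through (1, −7/3) these give x + 3y = −6 and x − 3y = 8.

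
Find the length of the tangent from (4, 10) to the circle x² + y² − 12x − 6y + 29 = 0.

With centre O = (6, 3), |OP|² = 53 and r² = 16.
By the tangent–radius right angle, tangent length = √(|PO|² − r²) = √37.

√37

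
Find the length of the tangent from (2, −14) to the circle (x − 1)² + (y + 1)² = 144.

√26

The centre is (1, −1) and r = 12. The square of the distance from P to the centre is 1 + 169 = 170.
By the tangent–radius right angle, tangent length = √(|PO|² − r²) = √26.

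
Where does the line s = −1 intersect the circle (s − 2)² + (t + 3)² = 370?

(−1, −22) and (−1, 16)

The line gives s = −1. Substituting into the circle:
t² + 6t − 352 = 0
t = 16 or t = −22, giving (−1, 16) and (−1, −22).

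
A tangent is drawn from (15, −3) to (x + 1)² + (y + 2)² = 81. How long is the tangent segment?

4√11

With centre O = (−1, −2), |OP|² = 257 and r² = 81.
The tangent meets the radius at right angles, so tangent² = |PO|² − r² = 257 − 81 = 176.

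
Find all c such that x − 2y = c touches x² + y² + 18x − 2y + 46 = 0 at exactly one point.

c = −11 ± 6√5

The line touches the circle iff its distance from (−9, 1) is 6:
|1·(−9) − 2·1 − c| / √5 = 6
|c − (−11)| = 6√5.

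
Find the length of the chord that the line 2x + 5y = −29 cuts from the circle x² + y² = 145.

Express y = (−29 − 2x)/5 and substitute into the circle:
29x² + 116x − 2784 = 0  ⟹  x² + 4x − 96 = 0
x = 8 or x = −12, giving (8, −9) and (−12, −1).
Chord length = distance between (8, −9) and (−12, −1) = √464 = 4√29.

4√29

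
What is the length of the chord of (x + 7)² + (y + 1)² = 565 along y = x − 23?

The distance from (−7, −1) to the line is 29/√2, and r² = 565.
Half the chord is √(r² − d²) = √(289/2), so the full chord is 17√2.

17√2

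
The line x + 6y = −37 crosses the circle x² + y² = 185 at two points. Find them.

(−13, −4) and (11, −8)

Substitute y = (−37 − x)/6:
37x² + 74x − 5291 = 0  ⟹  x² + 2x − 143 = 0
x = 11 or x = −13, giving (11, −8) and (−13, −4).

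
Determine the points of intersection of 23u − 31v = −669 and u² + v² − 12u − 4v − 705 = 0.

(−21, 6) and (10, 29)

From the line, v = (669 + 23u)/31. Substituting:
1490u² + 16390u − 312900 = 0  ⟹  u² + 11u − 210 = 0
u = 10 or u = −21, giving (10, 29) and (−21, 6).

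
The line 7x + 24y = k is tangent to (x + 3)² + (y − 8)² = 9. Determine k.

Tangency holds when the distance from the centre (−3, 8) to the line equals the radius 3:
|7·(−3) + 24·8 − k| / √625 = 3
|k − (171)| = 3·25, so k = 246 or k = 96.

k = 96 or k = 246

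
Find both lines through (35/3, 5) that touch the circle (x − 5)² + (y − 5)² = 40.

Write the tangent as mx − y + (5 − m·(35/3)) = 0 and set its distance from the centre to 2√10:
(−20/3m − (0))² = 40(m² + 1)
m² − 9 = 0, so m = 3 or m = −3.
Through (35/3, 5) these give 3x − y = 30 and 3x + y = 40.

3x − y = 30 and 3x + y = 40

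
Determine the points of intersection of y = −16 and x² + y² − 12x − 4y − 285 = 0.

(5, −16) and (7, −16)

Substitute y = −16:
x² − 12x + 35 = 0
x = 7 or x = 5, giving (7, −16) and (5, −16).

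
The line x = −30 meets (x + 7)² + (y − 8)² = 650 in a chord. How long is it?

The line gives x = −30. Substituting into the circle:
y² − 16y − 57 = 0
y = 19 or y = −3, giving (−30, 19) and (−30, −3).
|(−30, 19) − (−30, −3)| = √((0)² + (22)²) = 22.

22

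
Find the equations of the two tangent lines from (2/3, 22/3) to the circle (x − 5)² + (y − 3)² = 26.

Write the tangent as mx − y + (22/3 − m·(2/3)) = 0 and set its distance from the centre to √26:
[m·(13/3) − (−13/3)]² = 26(m² + 1)
5m² − 26m + 5 = 0, so m = 5 or m = 1/5.
With m = 5: 5x − y = −4. With m = 1/5: x − 5y = −36.

5x − y = −4 and x − 5y = −36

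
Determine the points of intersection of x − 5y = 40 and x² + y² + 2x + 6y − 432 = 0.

(−20, −12) and (20, −4)

From the line, y = (−40 + x)/5. Substituting:
26x² − 10400 = 0  ⟹  x² − 400 = 0
x = 20 or x = −20, giving (20, −4) and (−20, −12).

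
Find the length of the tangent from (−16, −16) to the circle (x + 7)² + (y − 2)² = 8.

√397

Centre (−7, 2), r² = 8. |PO|² = (−9)² + (−18)² = 405.
The tangent meets the radius at right angles, so tangent² = |PO|² − r² = 405 − 8 = 397.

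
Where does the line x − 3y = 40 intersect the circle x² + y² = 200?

From the line, y = (−40 + x)/3. Substituting:
10x² − 80x − 200 = 0  ⟹  x² − 8x − 20 = 0
x = 10 or x = −2, giving (10, −10) and (−2, −14).

(−2, −14) and (10, −10)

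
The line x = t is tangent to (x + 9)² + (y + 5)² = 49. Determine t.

The line touches the circle iff its distance from (−9, −5) is 7:
|1·(−9) + 0·(−5) − t| / √1 = 7
|t − (−9)| = 7, so t = −2 or t = −16.

t = −16 or t = −2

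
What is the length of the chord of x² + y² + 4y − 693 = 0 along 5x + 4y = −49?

8√41

From the line, y = (−49 − 5x)/4. Substituting:
41x² + 410x − 9471 = 0  ⟹  x² + 10x − 231 = 0
x = 11 or x = −21, giving (11, −26) and (−21, 14).
|(11, −26) − (−21, 14)| = √((32)² + (−40)²) = 8√41.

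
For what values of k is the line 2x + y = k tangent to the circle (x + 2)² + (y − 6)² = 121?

For a tangent, require d(centre, line) = r = 11.
|2·(−2) + 1·6 − k| / √5 = 11
|k − (2)| = 11√5.

k = 2 ± 11√5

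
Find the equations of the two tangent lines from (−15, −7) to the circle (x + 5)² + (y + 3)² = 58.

3x + 7y = −94 and 7x − 3y = −84

A line y − (−7) = m(x − (−15)) is tangent when its distance from (−5, −3) is √58:
[m·(10) − (4)]² = 58(m² + 1)
21m² − 40m − 21 = 0, so m = −3/7 or m = 7/3.
With m = −3/7: 3x + 7y = −94. With m = 7/3: 7x − 3y = −84.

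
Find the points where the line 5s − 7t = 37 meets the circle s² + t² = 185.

(−8, −11) and (13, 4)

Express t = (−37 + 5s)/7 and substitute into the circle:
74s² − 370s − 7696 = 0  ⟹  s² − 5s − 104 = 0
s = 13 or s = −8, giving (13, 4) and (−8, −11).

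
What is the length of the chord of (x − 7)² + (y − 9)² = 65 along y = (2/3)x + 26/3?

4√13

The distance from (7, 9) to the line is 13/√13, and r² = 65.
Chord = 2√(r² − d²) = 2·√(52) = 4√13.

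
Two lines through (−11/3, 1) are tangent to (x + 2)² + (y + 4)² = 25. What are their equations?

3x − 4y = −15 and y = 1

A line y − (1) = m(x − (−11/3)) is tangent when its distance from (−2, −4) is 5:
[m·(5/3) − (−5)]² = 25(m² + 1)
4m² − 3m = 0, so m = 3/4 or m = 0.
With m = 3/4: 3x − 4y = −15. With m = 0: y = 1.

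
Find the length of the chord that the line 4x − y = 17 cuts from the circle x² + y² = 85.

Express y = 4x − 17 and substitute into the circle:
17x² − 136x + 204 = 0  ⟹  x² − 8x + 12 = 0
x = 6 or x = 2, giving (6, 7) and (2, −9).
Chord length = distance between (6, 7) and (2, −9) = √272 = 4√17.

4√17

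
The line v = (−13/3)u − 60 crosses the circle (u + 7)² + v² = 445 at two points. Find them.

(−18, 18) and (−9, −21)

From the line, v = (−180 − 13u)/3. Substituting:
178u² + 4806u + 28836 = 0  ⟹  u² + 27u + 162 = 0
u = −9 or u = −18, giving (−9, −21) and (−18, 18).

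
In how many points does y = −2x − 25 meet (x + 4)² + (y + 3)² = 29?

Centre (−4, −3), r² = 29. Distance² from centre to line = (14)²/5 = 196/5.
Since d² > r², the line lies outside the circle.

0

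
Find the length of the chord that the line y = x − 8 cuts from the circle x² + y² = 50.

The distance from (0, 0) to the line is 8/√2, and r² = 50.
Chord = 2√(r² − d²) = 2·√(18) = 6√2.

6√2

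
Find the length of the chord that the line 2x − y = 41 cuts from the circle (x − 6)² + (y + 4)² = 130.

2√5

Centre (6, −4), r² = 130. Perpendicular distance d from centre to line = |−25| / √5 = 25/√5.
Half the chord is √(r² − d²) = √(5), so the full chord is 2√5.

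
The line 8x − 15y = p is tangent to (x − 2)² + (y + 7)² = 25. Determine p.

For a tangent, require d(centre, line) = r = 5.
|8·2 − 15·(−7) − p| / √289 = 5
|p − (121)| = 5·17, so p = 206 or p = 36.

p = 36 or p = 206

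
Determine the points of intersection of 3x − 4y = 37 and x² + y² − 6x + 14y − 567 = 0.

Substitute y = (−37 + 3x)/4:
25x² − 150x − 9775 = 0  ⟹  x² − 6x − 391 = 0
x = 23 or x = −17, giving (23, 8) and (−17, −22).

(−17, −22) and (23, 8)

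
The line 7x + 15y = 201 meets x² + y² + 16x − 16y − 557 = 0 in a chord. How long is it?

The distance from (−8, 8) to the line is 137/√274, and r² = 685.
Half the chord is √(r² − d²) = √(1233/2), so the full chord is 3√274.

3√274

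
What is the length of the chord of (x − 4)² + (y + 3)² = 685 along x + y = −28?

23√2

The distance from (4, −3) to the line is 29/√2, and r² = 685.
Chord = 2√(r² − d²) = 2·√(529/2) = 23√2.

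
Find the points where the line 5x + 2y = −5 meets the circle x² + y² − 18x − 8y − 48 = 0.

(−3, 5) and (1, −5)

Express y = (−5 − 5x)/2 and substitute into the circle:
29x² + 58x − 87 = 0  ⟹  x² + 2x − 3 = 0
x = 1 or x = −3, giving (1, −5) and (−3, 5).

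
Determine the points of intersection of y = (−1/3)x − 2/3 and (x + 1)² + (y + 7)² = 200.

(−11, 3) and (13, −5)

From the line, y = (−2 − x)/3. Substituting:
10x² − 20x − 1430 = 0  ⟹  x² − 2x − 143 = 0
x = 13 or x = −11, giving (13, −5) and (−11, 3).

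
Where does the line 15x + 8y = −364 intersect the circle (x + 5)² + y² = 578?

(−28, 7) and (−12, −23)

From the line, y = (−364 − 15x)/8. Substituting:
289x² + 11560x + 97104 = 0  ⟹  x² + 40x + 336 = 0
x = −12 or x = −28, giving (−12, −23) and (−28, 7).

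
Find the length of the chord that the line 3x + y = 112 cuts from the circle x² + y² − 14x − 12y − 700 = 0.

5√10

Express y = −3x + 112 and substitute into the circle:
10x² − 650x + 10500 = 0  ⟹  x² − 65x + 1050 = 0
x = 35 or x = 30, giving (35, 7) and (30, 22).
Chord length = distance between (35, 7) and (30, 22) = √250 = 5√10.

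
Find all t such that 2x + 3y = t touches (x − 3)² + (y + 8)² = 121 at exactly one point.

Tangency holds when the distance from the centre (3, −8) to the line equals the radius 11:
|2·3 + 3·(−8) − t| / √13 = 11
|t − (−18)| = 11√13.

t = −18 ± 11√13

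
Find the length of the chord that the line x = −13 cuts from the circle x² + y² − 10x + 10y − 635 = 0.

38

The line gives x = −13. Substituting into the circle:
y² + 10y − 336 = 0
y = 14 or y = −24, giving (−13, 14) and (−13, −24).
|(−13, 14) − (−13, −24)| = √((0)² + (38)²) = 38.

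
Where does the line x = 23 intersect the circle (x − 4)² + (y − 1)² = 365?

The line gives x = 23. Substituting into the circle:
y² − 2y − 3 = 0
y = 3 or y = −1, giving (23, 3) and (23, −1).

(23, −1) and (23, 3)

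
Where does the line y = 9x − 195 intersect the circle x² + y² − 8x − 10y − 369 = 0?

(21, −6) and (23, 12)

From the line, y = 9x − 195. Substituting:
82x² − 3608x + 39606 = 0  ⟹  x² − 44x + 483 = 0
x = 23 or x = 21, giving (23, 12) and (21, −6).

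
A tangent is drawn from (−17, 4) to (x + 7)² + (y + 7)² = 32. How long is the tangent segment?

3√21

Centre (−7, −7), r² = 32. |PO|² = (−10)² + (11)² = 221.
The tangent meets the radius at right angles, so tangent² = |PO|² − r² = 221 − 32 = 189.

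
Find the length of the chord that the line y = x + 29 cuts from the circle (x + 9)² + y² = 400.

20√2

The distance from (−9, 0) to the line is 20/√2, and r² = 400.
Half the chord is √(r² − d²) = √(200), so the full chord is 20√2.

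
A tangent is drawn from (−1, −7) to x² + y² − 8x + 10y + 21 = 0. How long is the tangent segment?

3

Centre (4, −5), r² = 20. |PO|² = (−5)² + (−2)² = 29.
Power of the point: PT² = |PO|² − r² = 9, so PT = 3.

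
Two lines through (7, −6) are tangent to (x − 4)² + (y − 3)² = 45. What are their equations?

Write the tangent as mx − y + (−6 − m·(7)) = 0 and set its distance from the centre to 3√5:
[m·(−3) − (9)]² = 45(m² + 1)
2m² − 3m − 2 = 0, so m = 2 or m = −1/2.
With m = 2: 2x − y = 20. With m = −1/2: x + 2y = −5.

2x − y = 20 and x + 2y = −5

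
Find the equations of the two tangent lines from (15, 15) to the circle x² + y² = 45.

Let a tangent through (15, 15) have slope m. Its distance from (0, 0) must equal 3√5:
(−15m − (−15))² = 45(m² + 1)
2m² − 5m + 2 = 0, so m = 1/2 or m = 2.
Through (15, 15) these give x − 2y = −15 and 2x − y = 15.

x − 2y = −15 and 2x − y = 15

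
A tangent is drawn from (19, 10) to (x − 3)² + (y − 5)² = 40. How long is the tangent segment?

√241

Centre (3, 5), r² = 40. |PO|² = (16)² + (5)² = 281.
Power of the point: PT² = |PO|² − r² = 241, so PT = √241.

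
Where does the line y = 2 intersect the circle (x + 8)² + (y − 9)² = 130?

(−17, 2) and (1, 2)

From the line, y = 2. Substituting:
x² + 16x − 17 = 0
x = 1 or x = −17, giving (1, 2) and (−17, 2).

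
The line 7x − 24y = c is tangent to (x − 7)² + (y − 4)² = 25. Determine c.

c = −172 or c = 78

The line touches the circle iff its distance from (7, 4) is 5:
|7·7 − 24·4 − c| / √625 = 5
|c − (−47)| = 5·25, so c = 78 or c = −172.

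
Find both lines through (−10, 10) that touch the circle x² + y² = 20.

x + 2y = 10 and 2x + y = −10

A line y − (10) = m(x − (−10)) is tangent when its distance from (0, 0) is 2√5:
[m·(10) − (−10)]² = 20(m² + 1)
2m² + 5m + 2 = 0, so m = −1/2 or m = −2.
Through (−10, 10) these give x + 2y = 10 and 2x + y = −10.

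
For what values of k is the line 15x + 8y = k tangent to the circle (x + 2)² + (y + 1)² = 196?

The line touches the circle iff its distance from (−2, −1) is 14:
|15·(−2) + 8·(−1) − k| / √289 = 14
|k − (−38)| = 14·17, so k = 200 or k = −276.

k = −276 or k = 200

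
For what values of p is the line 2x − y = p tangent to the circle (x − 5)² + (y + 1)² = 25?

p = 11 ± 5√5

The line touches the circle iff its distance from (5, −1) is 5:
|2·5 − 1·(−1) − p| / √5 = 5
|p − (11)| = 5√5.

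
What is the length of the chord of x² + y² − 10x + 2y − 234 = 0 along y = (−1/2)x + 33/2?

8√5

The distance from (5, −1) to the line is 30/√5, and r² = 260.
Half the chord is √(r² − d²) = √(80), so the full chord is 8√5.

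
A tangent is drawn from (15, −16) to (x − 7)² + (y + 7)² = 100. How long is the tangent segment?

3√5

The centre is (7, −7) and r = 10. The square of the distance from P to the centre is 64 + 81 = 145.
By the tangent–radius right angle, tangent length = √(|PO|² − r²) = √45 = 3√5.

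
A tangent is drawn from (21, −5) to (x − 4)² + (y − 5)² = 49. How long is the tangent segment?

2√85

Centre (4, 5), r² = 49. |PO|² = (17)² + (−10)² = 389.
The tangent meets the radius at right angles, so tangent² = |PO|² − r² = 389 − 49 = 340.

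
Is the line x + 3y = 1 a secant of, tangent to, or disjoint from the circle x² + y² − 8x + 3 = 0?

secant

d² = (1·4 + 3·0 − (1))²/10 = 9/10; r² = 13.
Since d² < r², the line cuts the circle twice.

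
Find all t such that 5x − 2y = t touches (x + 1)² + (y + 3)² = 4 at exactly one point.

t = 1 ± 2√29

The line touches the circle iff its distance from (−1, −3) is 2:
|5·(−1) − 2·(−3) − t| / √29 = 2
|t − (1)| = 2√29.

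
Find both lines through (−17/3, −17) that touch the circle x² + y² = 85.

Let a tangent through (−17/3, −17) have slope m. Its distance from (0, 0) must equal √85:
[m·(17/3) − (17)]² = 85(m² + 1)
14m² + 51m − 54 = 0, so m = 6/7 or m = −9/2.
With m = 6/7: 6x − 7y = 85. With m = −9/2: 9x + 2y = −85.

6x − 7y = 85 and 9x + 2y = −85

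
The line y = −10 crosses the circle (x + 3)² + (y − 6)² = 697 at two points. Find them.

Substitute y = −10:
x² + 6x − 432 = 0
x = 18 or x = −24, giving (18, −10) and (−24, −10).

(−24, −10) and (18, −10)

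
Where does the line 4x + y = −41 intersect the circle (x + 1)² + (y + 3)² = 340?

(−13, 11) and (−5, −21)

Substitute y = −4x − 41:
17x² + 306x + 1105 = 0  ⟹  x² + 18x + 65 = 0
x = −5 or x = −13, giving (−5, −21) and (−13, 11).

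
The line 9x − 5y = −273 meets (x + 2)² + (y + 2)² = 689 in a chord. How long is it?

Substitute y = (273 + 9x)/5:
106x² + 5194x + 62964 = 0  ⟹  x² + 49x + 594 = 0
x = −22 or x = −27, giving (−22, 15) and (−27, 6).
|(−22, 15) − (−27, 6)| = √((5)² + (9)²) = √106.

√106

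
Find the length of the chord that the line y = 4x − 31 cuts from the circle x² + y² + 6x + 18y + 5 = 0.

From the line, y = 4x − 31. Substituting:
17x² − 170x + 408 = 0  ⟹  x² − 10x + 24 = 0
x = 6 or x = 4, giving (6, −7) and (4, −15).
|(6, −7) − (4, −15)| = √((2)² + (8)²) = 2√17.

2√17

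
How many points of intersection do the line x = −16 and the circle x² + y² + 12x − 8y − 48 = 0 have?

Substituting the line into the circle gives y² − 8y + 16 = 0.
Δ = 64 − 64 = 0.
A repeated root: the line is tangent.

1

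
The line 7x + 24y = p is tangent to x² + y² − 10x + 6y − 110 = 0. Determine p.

p = −337 or p = 263

Tangency holds when the distance from the centre (5, −3) to the line equals the radius 12:
|7·5 + 24·(−3) − p| / √625 = 12
|p − (−37)| = 12·25, so p = 263 or p = −337.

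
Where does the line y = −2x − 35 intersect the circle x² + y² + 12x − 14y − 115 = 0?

From the line, y = −2x − 35. Substituting:
5x² + 180x + 1600 = 0  ⟹  x² + 36x + 320 = 0
x = −16 or x = −20, giving (−16, −3) and (−20, 5).

(−20, 5) and (−16, −3)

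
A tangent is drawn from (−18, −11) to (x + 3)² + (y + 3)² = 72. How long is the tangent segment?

Centre (−3, −3), r² = 72. |PO|² = (−15)² + (−8)² = 289.
The tangent meets the radius at right angles, so tangent² = |PO|² − r² = 289 − 72 = 217.

√217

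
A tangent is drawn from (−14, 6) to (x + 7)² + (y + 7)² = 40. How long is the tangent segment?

Centre (−7, −7), r² = 40. |PO|² = (−7)² + (13)² = 218.
By the tangent–radius right angle, tangent length = √(|PO|² − r²) = √178.

√178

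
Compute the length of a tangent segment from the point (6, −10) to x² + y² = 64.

With centre O = (0, 0), |OP|² = 136 and r² = 64.
The tangent meets the radius at right angles, so tangent² = |PO|² − r² = 136 − 64 = 72.

6√2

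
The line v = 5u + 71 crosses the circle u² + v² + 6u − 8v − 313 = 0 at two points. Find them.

Express v = 5u + 71 and substitute into the circle:
26u² + 676u + 4160 = 0  ⟹  u² + 26u + 160 = 0
u = −10 or u = −16, giving (−10, 21) and (−16, −9).

(−16, −9) and (−10, 21)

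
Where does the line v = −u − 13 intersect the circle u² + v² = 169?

(−13, 0) and (0, −13)

Substitute v = −u − 13:
2u² + 26u = 0  ⟹  u² + 13u = 0
u = 0 or u = −13, giving (0, −13) and (−13, 0).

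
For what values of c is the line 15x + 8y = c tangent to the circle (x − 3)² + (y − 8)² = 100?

The line touches the circle iff its distance from (3, 8) is 10:
|15·3 + 8·8 − c| / √289 = 10
|c − (109)| = 10·17, so c = 279 or c = −61.

c = −61 or c = 279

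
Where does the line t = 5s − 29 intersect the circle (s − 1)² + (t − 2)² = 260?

(3, −14) and (9, 16)

Express t = 5s − 29 and substitute into the circle:
26s² − 312s + 702 = 0  ⟹  s² − 12s + 27 = 0
s = 9 or s = 3, giving (9, 16) and (3, −14).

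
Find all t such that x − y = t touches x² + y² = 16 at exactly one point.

t = ±4√2

The line touches the circle iff its distance from (0, 0) is 4:
|1·0 − 1·0 − t| / √2 = 4
|t| = 4√2.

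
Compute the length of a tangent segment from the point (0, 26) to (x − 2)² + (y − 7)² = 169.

14

Centre (2, 7), r² = 169. |PO|² = (−2)² + (19)² = 365.
Power of the point: PT² = |PO|² − r² = 196, so PT = 14.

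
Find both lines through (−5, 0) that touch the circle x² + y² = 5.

x − 2y = −5 and x + 2y = −5

Let a tangent through (−5, 0) have slope m. Its distance from (0, 0) must equal √5:
(5m − (0))² = 5(m² + 1)
4m² − 1 = 0, so m = 1/2 or m = −1/2.
Through (−5, 0) these give x − 2y = −5 and x + 2y = −5.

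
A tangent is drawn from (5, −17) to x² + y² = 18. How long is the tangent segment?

With centre O = (0, 0), |OP|² = 314 and r² = 18.
Power of the point: PT² = |PO|² − r² = 296, so PT = 2√74.

2√74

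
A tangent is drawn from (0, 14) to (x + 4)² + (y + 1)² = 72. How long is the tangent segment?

Centre (−4, −1), r² = 72. |PO|² = (4)² + (15)² = 241.
By the tangent–radius right angle, tangent length = √(|PO|² − r²) = √169 = 13.

13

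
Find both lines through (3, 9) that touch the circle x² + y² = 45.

Write the tangent as mx − y + (9 − m·(3)) = 0 and set its distance from the centre to 3√5:
(−3m − (−9))² = 45(m² + 1)
2m² + 3m − 2 = 0, so m = −2 or m = 1/2.
With m = −2: 2x + y = 15. With m = 1/2: x − 2y = −15.

2x + y = 15 and x − 2y = −15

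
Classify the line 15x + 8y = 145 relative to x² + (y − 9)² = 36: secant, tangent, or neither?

secant

Centre (0, 9), r² = 36. Distance² from centre to line = (−73)²/289 = 5329/289.
Since d² < r², the line cuts the circle twice.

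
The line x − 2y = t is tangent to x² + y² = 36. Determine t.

t = ±6√5

For a tangent, require d(centre, line) = r = 6.
|1·0 − 2·0 − t| / √5 = 6
|t| = 6√5.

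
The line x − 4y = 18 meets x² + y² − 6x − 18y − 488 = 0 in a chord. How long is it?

10√17

From the line, y = (−18 + x)/4. Substituting:
17x² − 204x − 6188 = 0  ⟹  x² − 12x − 364 = 0
x = 26 or x = −14, giving (26, 2) and (−14, −8).
Chord length = distance between (26, 2) and (−14, −8) = √1700 = 10√17.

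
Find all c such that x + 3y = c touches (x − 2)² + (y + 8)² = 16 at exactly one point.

Tangency holds when the distance from the centre (2, −8) to the line equals the radius 4:
|1·2 + 3·(−8) − c| / √10 = 4
|c − (−22)| = 4√10.

c = −22 ± 4√10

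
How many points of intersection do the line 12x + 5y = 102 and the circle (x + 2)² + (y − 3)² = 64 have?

Substituting the line into the circle gives 169x² − 1988x + 6069 = 0.
Δ = 3952144 − 4102644 = −150500.
No real roots: the line does not meet the circle.

0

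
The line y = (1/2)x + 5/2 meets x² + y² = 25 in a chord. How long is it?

4√5

From the line, y = (5 + x)/2. Substituting:
5x² + 10x − 75 = 0  ⟹  x² + 2x − 15 = 0
x = 3 or x = −5, giving (3, 4) and (−5, 0).
Chord length = distance between (3, 4) and (−5, 0) = √80 = 4√5.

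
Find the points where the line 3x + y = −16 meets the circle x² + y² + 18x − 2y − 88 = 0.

(−10, 14) and (−2, −10)

From the line, y = −3x − 16. Substituting:
10x² + 120x + 200 = 0  ⟹  x² + 12x + 20 = 0
x = −2 or x = −10, giving (−2, −10) and (−10, 14).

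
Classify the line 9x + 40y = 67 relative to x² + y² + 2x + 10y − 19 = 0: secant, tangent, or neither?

neither

Substituting the line into the circle gives 1681x² − 1606x + 889 = 0.
Discriminant = (−1606)² − 4·1681·(889) = −3398400 < 0.
No real roots: the line does not meet the circle.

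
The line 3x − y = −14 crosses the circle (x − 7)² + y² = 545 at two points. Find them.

(−10, −16) and (3, 23)

From the line, y = 3x + 14. Substituting:
10x² + 70x − 300 = 0  ⟹  x² + 7x − 30 = 0
x = 3 or x = −10, giving (3, 23) and (−10, −16).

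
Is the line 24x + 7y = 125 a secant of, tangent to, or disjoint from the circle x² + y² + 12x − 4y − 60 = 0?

disjoint

d² = (24·(−6) + 7·2 − (125))²/625 = 2601/25; r² = 100.
Since d² > r², the line lies outside the circle.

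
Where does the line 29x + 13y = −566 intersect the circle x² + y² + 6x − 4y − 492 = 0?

(−24, 10) and (−11, −19)

Substitute y = (−566 − 29x)/13:
1010x² + 35350x + 266640 = 0  ⟹  x² + 35x + 264 = 0
x = −11 or x = −24, giving (−11, −19) and (−24, 10).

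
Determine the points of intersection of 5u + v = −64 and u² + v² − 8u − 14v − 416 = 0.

Substitute v = −5u − 64:
26u² + 702u + 4576 = 0  ⟹  u² + 27u + 176 = 0
u = −11 or u = −16, giving (−11, −9) and (−16, 16).

(−16, 16) and (−11, −9)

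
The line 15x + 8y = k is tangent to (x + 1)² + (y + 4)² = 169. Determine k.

k = −268 or k = 174

The line touches the circle iff its distance from (−1, −4) is 13:
|15·(−1) + 8·(−4) − k| / √289 = 13
|k − (−47)| = 13·17, so k = 174 or k = −268.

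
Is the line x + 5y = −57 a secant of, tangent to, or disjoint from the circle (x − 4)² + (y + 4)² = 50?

Centre (4, −4), r² = 50. Distance² from centre to line = (41)²/26 = 1681/26.
Since d² > r², the line lies outside the circle.

disjoint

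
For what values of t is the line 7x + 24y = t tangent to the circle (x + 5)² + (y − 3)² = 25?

t = −88 or t = 162

For a tangent, require d(centre, line) = r = 5.
|7·(−5) + 24·3 − t| / √625 = 5
|t − (37)| = 5·25, so t = 162 or t = −88.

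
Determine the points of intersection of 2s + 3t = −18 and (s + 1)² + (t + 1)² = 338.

Express t = (−18 − 2s)/3 and substitute into the circle:
13s² + 78s − 2808 = 0  ⟹  s² + 6s − 216 = 0
s = 12 or s = −18, giving (12, −14) and (−18, 6).

(−18, 6) and (12, −14)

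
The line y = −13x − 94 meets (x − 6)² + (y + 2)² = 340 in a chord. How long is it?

From the line, y = −13x − 94. Substituting:
170x² + 2380x + 8160 = 0  ⟹  x² + 14x + 48 = 0
x = −6 or x = −8, giving (−6, −16) and (−8, 10).
|(−6, −16) − (−8, 10)| = √((2)² + (−26)²) = 2√170.

2√170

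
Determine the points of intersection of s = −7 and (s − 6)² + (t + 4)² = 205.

(−7, −10) and (−7, 2)

The line gives s = −7. Substituting into the circle:
t² + 8t − 20 = 0
t = 2 or t = −10, giving (−7, 2) and (−7, −10).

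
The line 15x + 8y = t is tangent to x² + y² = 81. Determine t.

The line touches the circle iff its distance from (0, 0) is 9:
|15·0 + 8·0 − t| / √289 = 9
|t| = 9·17, so t = 153 or t = −153.

t = −153 or t = 153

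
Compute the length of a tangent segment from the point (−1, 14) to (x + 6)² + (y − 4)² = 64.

√61

With centre O = (−6, 4), |OP|² = 125 and r² = 64.
Power of the point: PT² = |PO|² − r² = 61, so PT = √61.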